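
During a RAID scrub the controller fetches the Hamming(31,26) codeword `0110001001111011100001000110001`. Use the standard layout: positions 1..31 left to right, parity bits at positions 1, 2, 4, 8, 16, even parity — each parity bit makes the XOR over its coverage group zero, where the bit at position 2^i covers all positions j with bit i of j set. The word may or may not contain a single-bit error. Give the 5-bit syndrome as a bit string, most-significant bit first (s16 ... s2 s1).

s1: b1⊕b3⊕b5⊕b7⊕b9⊕b11⊕b13⊕b15⊕b17⊕b19⊕b21⊕b23⊕b25⊕b27⊕b29⊕b31 = 0⊕1⊕0⊕1⊕0⊕1⊕1⊕1⊕1⊕0⊕0⊕0⊕0⊕1⊕0⊕1 = 0
s2: b2⊕b3⊕b6⊕b7⊕b10⊕b11⊕b14⊕b15⊕b18⊕b19⊕b22⊕b23⊕b26⊕b27⊕b30⊕b31 = 1⊕1⊕0⊕1⊕1⊕1⊕0⊕1⊕0⊕0⊕1⊕0⊕1⊕1⊕0⊕1 = 0
s4: b4⊕b5⊕b6⊕b7⊕b12⊕b13⊕b14⊕b15⊕b20⊕b21⊕b22⊕b23⊕b28⊕b29⊕b30⊕b31 = 0⊕0⊕0⊕1⊕1⊕1⊕0⊕1⊕0⊕0⊕1⊕0⊕0⊕0⊕0⊕1 = 0
s8: b8⊕b9⊕b10⊕b11⊕b12⊕b13⊕b14⊕b15⊕b24⊕b25⊕b26⊕b27⊕b28⊕b29⊕b30⊕b31 = 0⊕0⊕1⊕1⊕1⊕1⊕0⊕1⊕0⊕0⊕1⊕1⊕0⊕0⊕0⊕1 = 0
s16: b16⊕b17⊕b18⊕b19⊕b20⊕b21⊕b22⊕b23⊕b24⊕b25⊕b26⊕b27⊕b28⊕b29⊕b30⊕b31 = 1⊕1⊕0⊕0⊕0⊕0⊕1⊕0⊕0⊕0⊕1⊕1⊕0⊕0⊕0⊕1 = 0
Syndrome (s16...s1) = 00000 → position 0 (no error).

00000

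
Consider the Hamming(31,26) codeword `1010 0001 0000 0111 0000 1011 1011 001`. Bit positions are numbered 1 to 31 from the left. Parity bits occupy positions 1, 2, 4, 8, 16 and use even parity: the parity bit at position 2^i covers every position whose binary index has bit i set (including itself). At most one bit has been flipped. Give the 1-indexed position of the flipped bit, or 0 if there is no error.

0

s1: b1⊕b3⊕b5⊕b7⊕b9⊕b11⊕b13⊕b15⊕b17⊕b19⊕b21⊕b23⊕b25⊕b27⊕b29⊕b31 = 1⊕1⊕0⊕0⊕0⊕0⊕0⊕1⊕0⊕0⊕1⊕1⊕1⊕1⊕0⊕1 = 0
s2: b2⊕b3⊕b6⊕b7⊕b10⊕b11⊕b14⊕b15⊕b18⊕b19⊕b22⊕b23⊕b26⊕b27⊕b30⊕b31 = 0⊕1⊕0⊕0⊕0⊕0⊕1⊕1⊕0⊕0⊕0⊕1⊕0⊕1⊕0⊕1 = 0
s4: b4⊕b5⊕b6⊕b7⊕b12⊕b13⊕b14⊕b15⊕b20⊕b21⊕b22⊕b23⊕b28⊕b29⊕b30⊕b31 = 0⊕0⊕0⊕0⊕0⊕0⊕1⊕1⊕0⊕1⊕0⊕1⊕1⊕0⊕0⊕1 = 0
s8: b8⊕b9⊕b10⊕b11⊕b12⊕b13⊕b14⊕b15⊕b24⊕b25⊕b26⊕b27⊕b28⊕b29⊕b30⊕b31 = 1⊕0⊕0⊕0⊕0⊕0⊕1⊕1⊕1⊕1⊕0⊕1⊕1⊕0⊕0⊕1 = 0
s16: b16⊕b17⊕b18⊕b19⊕b20⊕b21⊕b22⊕b23⊕b24⊕b25⊕b26⊕b27⊕b28⊕b29⊕b30⊕b31 = 1⊕0⊕0⊕0⊕0⊕1⊕0⊕1⊕1⊕1⊕0⊕1⊕1⊕0⊕0⊕1 = 0
Syndrome (s16...s1) = 00000 → position 0 (no error).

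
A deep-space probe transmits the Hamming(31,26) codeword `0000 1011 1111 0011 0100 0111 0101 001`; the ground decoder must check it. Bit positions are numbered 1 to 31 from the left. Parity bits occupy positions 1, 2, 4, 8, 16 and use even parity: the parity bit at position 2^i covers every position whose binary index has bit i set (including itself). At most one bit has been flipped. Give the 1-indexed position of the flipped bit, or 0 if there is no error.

3

s1: b1⊕b3⊕b5⊕b7⊕b9⊕b11⊕b13⊕b15⊕b17⊕b19⊕b21⊕b23⊕b25⊕b27⊕b29⊕b31 = 0⊕0⊕1⊕1⊕1⊕1⊕0⊕1⊕0⊕0⊕0⊕1⊕0⊕0⊕0⊕1 = 1
s2: b2⊕b3⊕b6⊕b7⊕b10⊕b11⊕b14⊕b15⊕b18⊕b19⊕b22⊕b23⊕b26⊕b27⊕b30⊕b31 = 0⊕0⊕0⊕1⊕1⊕1⊕0⊕1⊕1⊕0⊕1⊕1⊕1⊕0⊕0⊕1 = 1
s4: b4⊕b5⊕b6⊕b7⊕b12⊕b13⊕b14⊕b15⊕b20⊕b21⊕b22⊕b23⊕b28⊕b29⊕b30⊕b31 = 0⊕1⊕0⊕1⊕1⊕0⊕0⊕1⊕0⊕0⊕1⊕1⊕1⊕0⊕0⊕1 = 0
s8: b8⊕b9⊕b10⊕b11⊕b12⊕b13⊕b14⊕b15⊕b24⊕b25⊕b26⊕b27⊕b28⊕b29⊕b30⊕b31 = 1⊕1⊕1⊕1⊕1⊕0⊕0⊕1⊕1⊕0⊕1⊕0⊕1⊕0⊕0⊕1 = 0
s16: b16⊕b17⊕b18⊕b19⊕b20⊕b21⊕b22⊕b23⊕b24⊕b25⊕b26⊕b27⊕b28⊕b29⊕b30⊕b31 = 1⊕0⊕1⊕0⊕0⊕0⊕1⊕1⊕1⊕0⊕1⊕0⊕1⊕0⊕0⊕1 = 0
Syndrome (s16...s1) = 00011 → position 3.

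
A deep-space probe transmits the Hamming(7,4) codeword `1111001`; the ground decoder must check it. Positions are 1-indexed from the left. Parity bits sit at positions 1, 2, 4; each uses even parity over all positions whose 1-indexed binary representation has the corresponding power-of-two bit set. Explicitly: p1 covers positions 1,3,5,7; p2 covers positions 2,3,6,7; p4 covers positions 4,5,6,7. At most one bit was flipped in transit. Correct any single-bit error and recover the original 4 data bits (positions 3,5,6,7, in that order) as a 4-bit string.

0001

s1: b1⊕b3⊕b5⊕b7 = 1⊕1⊕0⊕1 = 1
s2: b2⊕b3⊕b6⊕b7 = 1⊕1⊕0⊕1 = 1
s4: b4⊕b5⊕b6⊕b7 = 1⊕0⊕0⊕1 = 0
Syndrome (s4...s1) = 011 → position 3.
Flip bit 3: corrected codeword = 1101001
Data bits at positions 3,5,6,7: 0001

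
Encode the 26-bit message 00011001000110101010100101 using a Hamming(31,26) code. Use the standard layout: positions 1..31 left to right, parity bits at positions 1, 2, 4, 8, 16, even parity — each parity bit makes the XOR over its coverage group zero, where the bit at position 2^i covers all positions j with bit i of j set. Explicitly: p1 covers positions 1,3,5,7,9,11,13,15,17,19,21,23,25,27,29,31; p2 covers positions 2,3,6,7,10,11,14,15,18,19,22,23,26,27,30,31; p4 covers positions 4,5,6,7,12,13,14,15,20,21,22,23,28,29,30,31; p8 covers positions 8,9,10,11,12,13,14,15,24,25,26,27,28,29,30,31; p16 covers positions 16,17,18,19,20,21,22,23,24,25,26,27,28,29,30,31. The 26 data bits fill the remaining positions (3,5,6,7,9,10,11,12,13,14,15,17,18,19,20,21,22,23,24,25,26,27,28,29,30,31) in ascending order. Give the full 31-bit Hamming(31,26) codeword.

1100001010010000110101010100101

Place data bits at non-power-of-two positions: b3=0, b5=0, b6=0, b7=1, b9=1, b10=0, b11=0, b12=1, b13=0, b14=0, b15=0, b17=1, b18=1, b19=0, b20=1, b21=0, b22=1, b23=0, b24=1, b25=0, b26=1, b27=0, b28=0, b29=1, b30=0, b31=1.
p1 = XOR of data positions {3,5,7,9,11,13,15,17,19,21,23,25,27,29,31} = 0⊕0⊕1⊕1⊕0⊕0⊕0⊕1⊕0⊕0⊕0⊕0⊕0⊕1⊕1 = 1
p2 = XOR of data positions {3,6,7,10,11,14,15,18,19,22,23,26,27,30,31} = 0⊕0⊕1⊕0⊕0⊕0⊕0⊕1⊕0⊕1⊕0⊕1⊕0⊕0⊕1 = 1
p4 = XOR of data positions {5,6,7,12,13,14,15,20,21,22,23,28,29,30,31} = 0⊕0⊕1⊕1⊕0⊕0⊕0⊕1⊕0⊕1⊕0⊕0⊕1⊕0⊕1 = 0
p8 = XOR of data positions {9,10,11,12,13,14,15,24,25,26,27,28,29,30,31} = 1⊕0⊕0⊕1⊕0⊕0⊕0⊕1⊕0⊕1⊕0⊕0⊕1⊕0⊕1 = 0
p16 = XOR of data positions {17,18,19,20,21,22,23,24,25,26,27,28,29,30,31} = 1⊕1⊕0⊕1⊕0⊕1⊕0⊕1⊕0⊕1⊕0⊕0⊕1⊕0⊕1 = 0
Codeword b1..b31 = 1100001010010000110101010100101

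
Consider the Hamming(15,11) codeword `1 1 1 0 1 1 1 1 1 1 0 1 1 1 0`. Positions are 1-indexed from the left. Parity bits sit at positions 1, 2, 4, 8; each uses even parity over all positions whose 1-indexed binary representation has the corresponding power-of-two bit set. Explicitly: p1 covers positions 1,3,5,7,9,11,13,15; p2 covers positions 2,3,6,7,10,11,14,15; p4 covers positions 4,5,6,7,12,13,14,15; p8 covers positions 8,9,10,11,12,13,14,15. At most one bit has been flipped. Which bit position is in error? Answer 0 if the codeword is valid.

0

s1: b1⊕b3⊕b5⊕b7⊕b9⊕b11⊕b13⊕b15 = 1⊕1⊕1⊕1⊕1⊕0⊕1⊕0 = 0
s2: b2⊕b3⊕b6⊕b7⊕b10⊕b11⊕b14⊕b15 = 1⊕1⊕1⊕1⊕1⊕0⊕1⊕0 = 0
s4: b4⊕b5⊕b6⊕b7⊕b12⊕b13⊕b14⊕b15 = 0⊕1⊕1⊕1⊕1⊕1⊕1⊕0 = 0
s8: b8⊕b9⊕b10⊕b11⊕b12⊕b13⊕b14⊕b15 = 1⊕1⊕1⊕0⊕1⊕1⊕1⊕0 = 0
Syndrome (s8...s1) = 0000 → position 0 (no error).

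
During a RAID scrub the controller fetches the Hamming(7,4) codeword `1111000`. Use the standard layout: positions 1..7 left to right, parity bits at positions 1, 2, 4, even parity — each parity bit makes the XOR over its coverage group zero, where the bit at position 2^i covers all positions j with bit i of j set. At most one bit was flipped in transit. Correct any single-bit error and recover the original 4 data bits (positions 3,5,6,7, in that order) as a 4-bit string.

s1: b1⊕b3⊕b5⊕b7 = 1⊕1⊕0⊕0 = 0
s2: b2⊕b3⊕b6⊕b7 = 1⊕1⊕0⊕0 = 0
s4: b4⊕b5⊕b6⊕b7 = 1⊕0⊕0⊕0 = 1
Syndrome (s4...s1) = 100 → position 4.
Flip bit 4: corrected codeword = 1110000
Data bits at positions 3,5,6,7: 1000

1000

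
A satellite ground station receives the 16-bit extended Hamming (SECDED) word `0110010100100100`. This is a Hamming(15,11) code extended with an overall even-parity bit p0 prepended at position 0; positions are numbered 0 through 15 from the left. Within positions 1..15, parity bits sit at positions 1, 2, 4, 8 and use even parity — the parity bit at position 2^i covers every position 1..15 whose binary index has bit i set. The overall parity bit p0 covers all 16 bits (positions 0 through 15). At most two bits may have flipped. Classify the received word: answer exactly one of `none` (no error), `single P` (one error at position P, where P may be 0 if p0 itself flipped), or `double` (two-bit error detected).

s1: b1⊕b3⊕b5⊕b7⊕b9⊕b11⊕b13⊕b15 = 1⊕0⊕1⊕1⊕0⊕0⊕1⊕0 = 0
s2: b2⊕b3⊕b6⊕b7⊕b10⊕b11⊕b14⊕b15 = 1⊕0⊕0⊕1⊕1⊕0⊕0⊕0 = 1
s4: b4⊕b5⊕b6⊕b7⊕b12⊕b13⊕b14⊕b15 = 0⊕1⊕0⊕1⊕0⊕1⊕0⊕0 = 1
s8: b8⊕b9⊕b10⊕b11⊕b12⊕b13⊕b14⊕b15 = 0⊕0⊕1⊕0⊕0⊕1⊕0⊕0 = 0
Syndrome (s8...s1) = 0110 → position 6.
Overall parity (XOR of all 16 bits, including p0): 0⊕1⊕1⊕0⊕0⊕1⊕0⊕1⊕0⊕0⊕1⊕0⊕0⊕1⊕0⊕0 = 0
Overall=0, syndrome position=6 → double-bit error detected (uncorrectable).

double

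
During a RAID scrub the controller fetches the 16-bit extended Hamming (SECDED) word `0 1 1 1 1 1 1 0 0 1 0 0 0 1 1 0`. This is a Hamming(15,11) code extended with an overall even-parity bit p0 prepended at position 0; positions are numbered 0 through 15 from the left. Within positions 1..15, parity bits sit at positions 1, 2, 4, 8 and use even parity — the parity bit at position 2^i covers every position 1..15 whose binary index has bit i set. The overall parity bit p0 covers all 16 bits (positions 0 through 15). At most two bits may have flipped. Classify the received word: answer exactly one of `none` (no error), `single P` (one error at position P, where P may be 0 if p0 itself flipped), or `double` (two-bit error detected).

single 13

s1: b1⊕b3⊕b5⊕b7⊕b9⊕b11⊕b13⊕b15 = 1⊕1⊕1⊕0⊕1⊕0⊕1⊕0 = 1
s2: b2⊕b3⊕b6⊕b7⊕b10⊕b11⊕b14⊕b15 = 1⊕1⊕1⊕0⊕0⊕0⊕1⊕0 = 0
s4: b4⊕b5⊕b6⊕b7⊕b12⊕b13⊕b14⊕b15 = 1⊕1⊕1⊕0⊕0⊕1⊕1⊕0 = 1
s8: b8⊕b9⊕b10⊕b11⊕b12⊕b13⊕b14⊕b15 = 0⊕1⊕0⊕0⊕0⊕1⊕1⊕0 = 1
Syndrome (s8...s1) = 1101 → position 13.
Overall parity (XOR of all 16 bits, including p0): 0⊕1⊕1⊕1⊕1⊕1⊕1⊕0⊕0⊕1⊕0⊕0⊕0⊕1⊕1⊕0 = 1
Overall=1, syndrome position=13 → single-bit error at position 13.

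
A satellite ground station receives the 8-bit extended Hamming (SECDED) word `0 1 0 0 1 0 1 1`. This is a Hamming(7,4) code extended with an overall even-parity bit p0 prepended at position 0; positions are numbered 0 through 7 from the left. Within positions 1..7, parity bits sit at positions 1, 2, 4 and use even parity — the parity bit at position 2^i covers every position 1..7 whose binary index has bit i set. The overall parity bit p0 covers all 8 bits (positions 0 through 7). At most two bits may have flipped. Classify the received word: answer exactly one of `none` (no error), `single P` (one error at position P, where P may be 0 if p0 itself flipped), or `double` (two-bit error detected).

double

s1: b1⊕b3⊕b5⊕b7 = 1⊕0⊕0⊕1 = 0
s2: b2⊕b3⊕b6⊕b7 = 0⊕0⊕1⊕1 = 0
s4: b4⊕b5⊕b6⊕b7 = 1⊕0⊕1⊕1 = 1
Syndrome (s4...s1) = 100 → position 4.
Overall parity (XOR of all 8 bits, including p0): 0⊕1⊕0⊕0⊕1⊕0⊕1⊕1 = 0
Overall=0, syndrome position=4 → double-bit error detected (uncorrectable).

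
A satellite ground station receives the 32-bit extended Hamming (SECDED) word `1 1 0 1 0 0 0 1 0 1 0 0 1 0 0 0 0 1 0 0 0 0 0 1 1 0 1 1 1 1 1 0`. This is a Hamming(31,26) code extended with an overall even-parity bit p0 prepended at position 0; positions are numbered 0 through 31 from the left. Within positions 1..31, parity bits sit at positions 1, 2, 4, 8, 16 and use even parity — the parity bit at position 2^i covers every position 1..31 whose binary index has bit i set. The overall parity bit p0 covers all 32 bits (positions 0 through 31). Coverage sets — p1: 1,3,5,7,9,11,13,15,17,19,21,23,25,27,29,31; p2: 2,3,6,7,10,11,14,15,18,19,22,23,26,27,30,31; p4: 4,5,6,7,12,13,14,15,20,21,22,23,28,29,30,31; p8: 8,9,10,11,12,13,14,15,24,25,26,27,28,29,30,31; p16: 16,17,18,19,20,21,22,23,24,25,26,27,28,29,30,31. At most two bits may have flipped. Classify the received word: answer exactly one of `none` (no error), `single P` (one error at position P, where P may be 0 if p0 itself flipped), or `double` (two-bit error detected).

s1: b1⊕b3⊕b5⊕b7⊕b9⊕b11⊕b13⊕b15⊕b17⊕b19⊕b21⊕b23⊕b25⊕b27⊕b29⊕b31 = 1⊕1⊕0⊕1⊕1⊕0⊕0⊕0⊕1⊕0⊕0⊕1⊕0⊕1⊕1⊕0 = 0
s2: b2⊕b3⊕b6⊕b7⊕b10⊕b11⊕b14⊕b15⊕b18⊕b19⊕b22⊕b23⊕b26⊕b27⊕b30⊕b31 = 0⊕1⊕0⊕1⊕0⊕0⊕0⊕0⊕0⊕0⊕0⊕1⊕1⊕1⊕1⊕0 = 0
s4: b4⊕b5⊕b6⊕b7⊕b12⊕b13⊕b14⊕b15⊕b20⊕b21⊕b22⊕b23⊕b28⊕b29⊕b30⊕b31 = 0⊕0⊕0⊕1⊕1⊕0⊕0⊕0⊕0⊕0⊕0⊕1⊕1⊕1⊕1⊕0 = 0
s8: b8⊕b9⊕b10⊕b11⊕b12⊕b13⊕b14⊕b15⊕b24⊕b25⊕b26⊕b27⊕b28⊕b29⊕b30⊕b31 = 0⊕1⊕0⊕0⊕1⊕0⊕0⊕0⊕1⊕0⊕1⊕1⊕1⊕1⊕1⊕0 = 0
s16: b16⊕b17⊕b18⊕b19⊕b20⊕b21⊕b22⊕b23⊕b24⊕b25⊕b26⊕b27⊕b28⊕b29⊕b30⊕b31 = 0⊕1⊕0⊕0⊕0⊕0⊕0⊕1⊕1⊕0⊕1⊕1⊕1⊕1⊕1⊕0 = 0
Syndrome (s16...s1) = 00000 → position 0 (no error).
Overall parity (XOR of all 32 bits, including p0): 1⊕1⊕0⊕1⊕0⊕0⊕0⊕1⊕0⊕1⊕0⊕0⊕1⊕0⊕0⊕0⊕0⊕1⊕0⊕0⊕0⊕0⊕0⊕1⊕1⊕0⊕1⊕1⊕1⊕1⊕1⊕0 = 0
Overall=0, syndrome position=0 → no error.

none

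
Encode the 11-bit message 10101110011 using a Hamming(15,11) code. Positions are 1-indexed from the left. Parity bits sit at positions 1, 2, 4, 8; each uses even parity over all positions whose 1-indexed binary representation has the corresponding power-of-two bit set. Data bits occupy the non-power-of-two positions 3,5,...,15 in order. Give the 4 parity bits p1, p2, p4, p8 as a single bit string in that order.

Place data bits at non-power-of-two positions: b3=1, b5=0, b6=1, b7=0, b9=1, b10=1, b11=1, b12=0, b13=0, b14=1, b15=1.
p1 = XOR of data positions {3,5,7,9,11,13,15} = 1⊕0⊕0⊕1⊕1⊕0⊕1 = 0
p2 = XOR of data positions {3,6,7,10,11,14,15} = 1⊕1⊕0⊕1⊕1⊕1⊕1 = 0
p4 = XOR of data positions {5,6,7,12,13,14,15} = 0⊕1⊕0⊕0⊕0⊕1⊕1 = 1
p8 = XOR of data positions {9,10,11,12,13,14,15} = 1⊕1⊕1⊕0⊕0⊕1⊕1 = 1
Parity bits p1,p2,p4,p8 = 0011

0011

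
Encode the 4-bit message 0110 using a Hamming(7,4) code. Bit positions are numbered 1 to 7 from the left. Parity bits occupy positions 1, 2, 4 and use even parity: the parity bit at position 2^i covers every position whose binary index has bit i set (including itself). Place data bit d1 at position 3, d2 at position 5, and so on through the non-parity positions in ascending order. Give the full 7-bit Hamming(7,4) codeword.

Place data bits at non-power-of-two positions: b3=0, b5=1, b6=1, b7=0.
p1 = XOR of data positions {3,5,7} = 0⊕1⊕0 = 1
p2 = XOR of data positions {3,6,7} = 0⊕1⊕0 = 1
p4 = XOR of data positions {5,6,7} = 1⊕1⊕0 = 0
Codeword b1..b7 = 1100110

1100110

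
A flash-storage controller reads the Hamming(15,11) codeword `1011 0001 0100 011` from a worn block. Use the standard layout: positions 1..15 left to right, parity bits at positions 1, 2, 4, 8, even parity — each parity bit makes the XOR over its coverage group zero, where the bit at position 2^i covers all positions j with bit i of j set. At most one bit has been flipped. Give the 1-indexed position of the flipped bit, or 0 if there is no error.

5

s1: b1⊕b3⊕b5⊕b7⊕b9⊕b11⊕b13⊕b15 = 1⊕1⊕0⊕0⊕0⊕0⊕0⊕1 = 1
s2: b2⊕b3⊕b6⊕b7⊕b10⊕b11⊕b14⊕b15 = 0⊕1⊕0⊕0⊕1⊕0⊕1⊕1 = 0
s4: b4⊕b5⊕b6⊕b7⊕b12⊕b13⊕b14⊕b15 = 1⊕0⊕0⊕0⊕0⊕0⊕1⊕1 = 1
s8: b8⊕b9⊕b10⊕b11⊕b12⊕b13⊕b14⊕b15 = 1⊕0⊕1⊕0⊕0⊕0⊕1⊕1 = 0
Syndrome (s8...s1) = 0101 → position 5.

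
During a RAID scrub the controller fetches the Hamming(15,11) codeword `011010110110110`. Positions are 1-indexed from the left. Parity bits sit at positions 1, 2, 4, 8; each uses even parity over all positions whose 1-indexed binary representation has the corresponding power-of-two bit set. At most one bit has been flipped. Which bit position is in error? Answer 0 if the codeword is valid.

9

s1: b1⊕b3⊕b5⊕b7⊕b9⊕b11⊕b13⊕b15 = 0⊕1⊕1⊕1⊕0⊕1⊕1⊕0 = 1
s2: b2⊕b3⊕b6⊕b7⊕b10⊕b11⊕b14⊕b15 = 1⊕1⊕0⊕1⊕1⊕1⊕1⊕0 = 0
s4: b4⊕b5⊕b6⊕b7⊕b12⊕b13⊕b14⊕b15 = 0⊕1⊕0⊕1⊕0⊕1⊕1⊕0 = 0
s8: b8⊕b9⊕b10⊕b11⊕b12⊕b13⊕b14⊕b15 = 1⊕0⊕1⊕1⊕0⊕1⊕1⊕0 = 1
Syndrome (s8...s1) = 1001 → position 9.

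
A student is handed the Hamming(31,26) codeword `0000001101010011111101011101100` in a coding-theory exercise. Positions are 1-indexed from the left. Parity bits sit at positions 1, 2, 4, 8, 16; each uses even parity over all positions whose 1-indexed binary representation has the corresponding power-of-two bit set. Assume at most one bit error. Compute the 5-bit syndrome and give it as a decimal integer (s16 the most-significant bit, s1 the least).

30

s1: b1⊕b3⊕b5⊕b7⊕b9⊕b11⊕b13⊕b15⊕b17⊕b19⊕b21⊕b23⊕b25⊕b27⊕b29⊕b31 = 0⊕0⊕0⊕1⊕0⊕0⊕0⊕1⊕1⊕1⊕0⊕0⊕1⊕0⊕1⊕0 = 0
s2: b2⊕b3⊕b6⊕b7⊕b10⊕b11⊕b14⊕b15⊕b18⊕b19⊕b22⊕b23⊕b26⊕b27⊕b30⊕b31 = 0⊕0⊕0⊕1⊕1⊕0⊕0⊕1⊕1⊕1⊕1⊕0⊕1⊕0⊕0⊕0 = 1
s4: b4⊕b5⊕b6⊕b7⊕b12⊕b13⊕b14⊕b15⊕b20⊕b21⊕b22⊕b23⊕b28⊕b29⊕b30⊕b31 = 0⊕0⊕0⊕1⊕1⊕0⊕0⊕1⊕1⊕0⊕1⊕0⊕1⊕1⊕0⊕0 = 1
s8: b8⊕b9⊕b10⊕b11⊕b12⊕b13⊕b14⊕b15⊕b24⊕b25⊕b26⊕b27⊕b28⊕b29⊕b30⊕b31 = 1⊕0⊕1⊕0⊕1⊕0⊕0⊕1⊕1⊕1⊕1⊕0⊕1⊕1⊕0⊕0 = 1
s16: b16⊕b17⊕b18⊕b19⊕b20⊕b21⊕b22⊕b23⊕b24⊕b25⊕b26⊕b27⊕b28⊕b29⊕b30⊕b31 = 1⊕1⊕1⊕1⊕1⊕0⊕1⊕0⊕1⊕1⊕1⊕0⊕1⊕1⊕0⊕0 = 1
Syndrome (s16...s1) = 11110 → position 30.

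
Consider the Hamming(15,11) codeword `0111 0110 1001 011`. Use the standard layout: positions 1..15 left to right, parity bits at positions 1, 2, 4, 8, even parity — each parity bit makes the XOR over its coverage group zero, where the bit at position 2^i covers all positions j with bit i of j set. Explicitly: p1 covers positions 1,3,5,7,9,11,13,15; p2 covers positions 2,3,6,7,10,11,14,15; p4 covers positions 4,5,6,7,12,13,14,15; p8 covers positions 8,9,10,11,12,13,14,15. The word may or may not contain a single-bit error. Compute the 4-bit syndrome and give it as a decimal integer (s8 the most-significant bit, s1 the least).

s1: b1⊕b3⊕b5⊕b7⊕b9⊕b11⊕b13⊕b15 = 0⊕1⊕0⊕1⊕1⊕0⊕0⊕1 = 0
s2: b2⊕b3⊕b6⊕b7⊕b10⊕b11⊕b14⊕b15 = 1⊕1⊕1⊕1⊕0⊕0⊕1⊕1 = 0
s4: b4⊕b5⊕b6⊕b7⊕b12⊕b13⊕b14⊕b15 = 1⊕0⊕1⊕1⊕1⊕0⊕1⊕1 = 0
s8: b8⊕b9⊕b10⊕b11⊕b12⊕b13⊕b14⊕b15 = 0⊕1⊕0⊕0⊕1⊕0⊕1⊕1 = 0
Syndrome (s8...s1) = 0000 → position 0 (no error).

0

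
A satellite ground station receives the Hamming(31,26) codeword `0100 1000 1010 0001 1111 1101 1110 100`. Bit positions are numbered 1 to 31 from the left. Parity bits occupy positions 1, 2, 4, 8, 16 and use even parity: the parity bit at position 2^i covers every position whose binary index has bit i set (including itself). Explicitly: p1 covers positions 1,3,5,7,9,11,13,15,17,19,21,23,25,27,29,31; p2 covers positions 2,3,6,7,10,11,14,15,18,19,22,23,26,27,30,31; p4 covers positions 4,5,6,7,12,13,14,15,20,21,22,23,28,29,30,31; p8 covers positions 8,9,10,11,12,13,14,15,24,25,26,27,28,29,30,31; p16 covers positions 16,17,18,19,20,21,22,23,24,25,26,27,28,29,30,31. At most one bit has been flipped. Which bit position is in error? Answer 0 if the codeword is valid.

s1: b1⊕b3⊕b5⊕b7⊕b9⊕b11⊕b13⊕b15⊕b17⊕b19⊕b21⊕b23⊕b25⊕b27⊕b29⊕b31 = 0⊕0⊕1⊕0⊕1⊕1⊕0⊕0⊕1⊕1⊕1⊕0⊕1⊕1⊕1⊕0 = 1
s2: b2⊕b3⊕b6⊕b7⊕b10⊕b11⊕b14⊕b15⊕b18⊕b19⊕b22⊕b23⊕b26⊕b27⊕b30⊕b31 = 1⊕0⊕0⊕0⊕0⊕1⊕0⊕0⊕1⊕1⊕1⊕0⊕1⊕1⊕0⊕0 = 1
s4: b4⊕b5⊕b6⊕b7⊕b12⊕b13⊕b14⊕b15⊕b20⊕b21⊕b22⊕b23⊕b28⊕b29⊕b30⊕b31 = 0⊕1⊕0⊕0⊕0⊕0⊕0⊕0⊕1⊕1⊕1⊕0⊕0⊕1⊕0⊕0 = 1
s8: b8⊕b9⊕b10⊕b11⊕b12⊕b13⊕b14⊕b15⊕b24⊕b25⊕b26⊕b27⊕b28⊕b29⊕b30⊕b31 = 0⊕1⊕0⊕1⊕0⊕0⊕0⊕0⊕1⊕1⊕1⊕1⊕0⊕1⊕0⊕0 = 1
s16: b16⊕b17⊕b18⊕b19⊕b20⊕b21⊕b22⊕b23⊕b24⊕b25⊕b26⊕b27⊕b28⊕b29⊕b30⊕b31 = 1⊕1⊕1⊕1⊕1⊕1⊕1⊕0⊕1⊕1⊕1⊕1⊕0⊕1⊕0⊕0 = 0
Syndrome (s16...s1) = 01111 → position 15.

15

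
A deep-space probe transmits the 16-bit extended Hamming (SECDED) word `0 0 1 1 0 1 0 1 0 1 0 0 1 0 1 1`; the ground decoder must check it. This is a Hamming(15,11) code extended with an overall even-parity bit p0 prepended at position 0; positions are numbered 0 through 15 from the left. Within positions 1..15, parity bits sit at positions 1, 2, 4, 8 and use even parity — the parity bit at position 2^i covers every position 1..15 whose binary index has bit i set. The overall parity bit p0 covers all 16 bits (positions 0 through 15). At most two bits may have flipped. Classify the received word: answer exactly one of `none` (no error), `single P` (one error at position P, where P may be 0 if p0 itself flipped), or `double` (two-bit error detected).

s1: b1⊕b3⊕b5⊕b7⊕b9⊕b11⊕b13⊕b15 = 0⊕1⊕1⊕1⊕1⊕0⊕0⊕1 = 1
s2: b2⊕b3⊕b6⊕b7⊕b10⊕b11⊕b14⊕b15 = 1⊕1⊕0⊕1⊕0⊕0⊕1⊕1 = 1
s4: b4⊕b5⊕b6⊕b7⊕b12⊕b13⊕b14⊕b15 = 0⊕1⊕0⊕1⊕1⊕0⊕1⊕1 = 1
s8: b8⊕b9⊕b10⊕b11⊕b12⊕b13⊕b14⊕b15 = 0⊕1⊕0⊕0⊕1⊕0⊕1⊕1 = 0
Syndrome (s8...s1) = 0111 → position 7.
Overall parity (XOR of all 16 bits, including p0): 0⊕0⊕1⊕1⊕0⊕1⊕0⊕1⊕0⊕1⊕0⊕0⊕1⊕0⊕1⊕1 = 0
Overall=0, syndrome position=7 → double-bit error detected (uncorrectable).

double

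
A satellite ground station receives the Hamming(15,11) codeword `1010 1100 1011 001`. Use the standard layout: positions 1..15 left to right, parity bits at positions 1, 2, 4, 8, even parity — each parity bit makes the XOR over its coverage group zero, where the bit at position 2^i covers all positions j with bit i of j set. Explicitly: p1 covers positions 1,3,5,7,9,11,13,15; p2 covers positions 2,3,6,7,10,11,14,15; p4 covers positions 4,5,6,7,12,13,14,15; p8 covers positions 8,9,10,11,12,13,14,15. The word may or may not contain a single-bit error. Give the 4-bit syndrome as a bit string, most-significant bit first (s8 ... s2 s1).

s1: b1⊕b3⊕b5⊕b7⊕b9⊕b11⊕b13⊕b15 = 1⊕1⊕1⊕0⊕1⊕1⊕0⊕1 = 0
s2: b2⊕b3⊕b6⊕b7⊕b10⊕b11⊕b14⊕b15 = 0⊕1⊕1⊕0⊕0⊕1⊕0⊕1 = 0
s4: b4⊕b5⊕b6⊕b7⊕b12⊕b13⊕b14⊕b15 = 0⊕1⊕1⊕0⊕1⊕0⊕0⊕1 = 0
s8: b8⊕b9⊕b10⊕b11⊕b12⊕b13⊕b14⊕b15 = 0⊕1⊕0⊕1⊕1⊕0⊕0⊕1 = 0
Syndrome (s8...s1) = 0000 → position 0 (no error).

0000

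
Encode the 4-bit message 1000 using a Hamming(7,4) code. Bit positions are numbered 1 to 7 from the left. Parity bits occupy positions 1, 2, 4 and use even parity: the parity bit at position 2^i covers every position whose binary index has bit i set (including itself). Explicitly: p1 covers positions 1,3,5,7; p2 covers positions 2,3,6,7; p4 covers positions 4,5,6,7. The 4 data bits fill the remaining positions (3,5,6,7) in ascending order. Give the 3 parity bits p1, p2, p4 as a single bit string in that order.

110

Place data bits at non-power-of-two positions: b3=1, b5=0, b6=0, b7=0.
p1 = XOR of data positions {3,5,7} = 1⊕0⊕0 = 1
p2 = XOR of data positions {3,6,7} = 1⊕0⊕0 = 1
p4 = XOR of data positions {5,6,7} = 0⊕0⊕0 = 0
Parity bits p1,p2,p4 = 110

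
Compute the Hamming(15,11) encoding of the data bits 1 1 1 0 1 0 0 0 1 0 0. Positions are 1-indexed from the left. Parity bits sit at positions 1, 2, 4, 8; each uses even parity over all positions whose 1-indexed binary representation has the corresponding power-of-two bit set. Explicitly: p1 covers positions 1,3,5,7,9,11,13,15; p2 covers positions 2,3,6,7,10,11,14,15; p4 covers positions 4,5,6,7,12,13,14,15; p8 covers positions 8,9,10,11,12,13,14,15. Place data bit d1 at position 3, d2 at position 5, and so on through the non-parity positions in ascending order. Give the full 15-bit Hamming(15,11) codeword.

001111001000100

Place data bits at non-power-of-two positions: b3=1, b5=1, b6=1, b7=0, b9=1, b10=0, b11=0, b12=0, b13=1, b14=0, b15=0.
p1 = XOR of data positions {3,5,7,9,11,13,15} = 1⊕1⊕0⊕1⊕0⊕1⊕0 = 0
p2 = XOR of data positions {3,6,7,10,11,14,15} = 1⊕1⊕0⊕0⊕0⊕0⊕0 = 0
p4 = XOR of data positions {5,6,7,12,13,14,15} = 1⊕1⊕0⊕0⊕1⊕0⊕0 = 1
p8 = XOR of data positions {9,10,11,12,13,14,15} = 1⊕0⊕0⊕0⊕1⊕0⊕0 = 0
Codeword b1..b15 = 001111001000100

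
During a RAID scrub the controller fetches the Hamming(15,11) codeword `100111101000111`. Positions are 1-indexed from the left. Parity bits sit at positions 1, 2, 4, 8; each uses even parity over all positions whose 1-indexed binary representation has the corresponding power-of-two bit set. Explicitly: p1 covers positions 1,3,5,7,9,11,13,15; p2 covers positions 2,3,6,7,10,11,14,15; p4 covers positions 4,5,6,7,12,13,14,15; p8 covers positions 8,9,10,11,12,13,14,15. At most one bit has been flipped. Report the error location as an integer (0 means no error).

4

s1: b1⊕b3⊕b5⊕b7⊕b9⊕b11⊕b13⊕b15 = 1⊕0⊕1⊕1⊕1⊕0⊕1⊕1 = 0
s2: b2⊕b3⊕b6⊕b7⊕b10⊕b11⊕b14⊕b15 = 0⊕0⊕1⊕1⊕0⊕0⊕1⊕1 = 0
s4: b4⊕b5⊕b6⊕b7⊕b12⊕b13⊕b14⊕b15 = 1⊕1⊕1⊕1⊕0⊕1⊕1⊕1 = 1
s8: b8⊕b9⊕b10⊕b11⊕b12⊕b13⊕b14⊕b15 = 0⊕1⊕0⊕0⊕0⊕1⊕1⊕1 = 0
Syndrome (s8...s1) = 0100 → position 4.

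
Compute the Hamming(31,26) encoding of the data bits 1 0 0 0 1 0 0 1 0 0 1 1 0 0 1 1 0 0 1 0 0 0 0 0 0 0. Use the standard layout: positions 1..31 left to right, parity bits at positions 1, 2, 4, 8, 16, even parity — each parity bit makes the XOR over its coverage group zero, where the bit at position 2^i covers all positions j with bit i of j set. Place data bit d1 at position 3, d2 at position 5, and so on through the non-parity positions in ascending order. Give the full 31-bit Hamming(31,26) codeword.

1010000010010010100110010000000

Place data bits at non-power-of-two positions: b3=1, b5=0, b6=0, b7=0, b9=1, b10=0, b11=0, b12=1, b13=0, b14=0, b15=1, b17=1, b18=0, b19=0, b20=1, b21=1, b22=0, b23=0, b24=1, b25=0, b26=0, b27=0, b28=0, b29=0, b30=0, b31=0.
p1 = XOR of data positions {3,5,7,9,11,13,15,17,19,21,23,25,27,29,31} = 1⊕0⊕0⊕1⊕0⊕0⊕1⊕1⊕0⊕1⊕0⊕0⊕0⊕0⊕0 = 1
p2 = XOR of data positions {3,6,7,10,11,14,15,18,19,22,23,26,27,30,31} = 1⊕0⊕0⊕0⊕0⊕0⊕1⊕0⊕0⊕0⊕0⊕0⊕0⊕0⊕0 = 0
p4 = XOR of data positions {5,6,7,12,13,14,15,20,21,22,23,28,29,30,31} = 0⊕0⊕0⊕1⊕0⊕0⊕1⊕1⊕1⊕0⊕0⊕0⊕0⊕0⊕0 = 0
p8 = XOR of data positions {9,10,11,12,13,14,15,24,25,26,27,28,29,30,31} = 1⊕0⊕0⊕1⊕0⊕0⊕1⊕1⊕0⊕0⊕0⊕0⊕0⊕0⊕0 = 0
p16 = XOR of data positions {17,18,19,20,21,22,23,24,25,26,27,28,29,30,31} = 1⊕0⊕0⊕1⊕1⊕0⊕0⊕1⊕0⊕0⊕0⊕0⊕0⊕0⊕0 = 0
Codeword b1..b31 = 1010000010010010100110010000000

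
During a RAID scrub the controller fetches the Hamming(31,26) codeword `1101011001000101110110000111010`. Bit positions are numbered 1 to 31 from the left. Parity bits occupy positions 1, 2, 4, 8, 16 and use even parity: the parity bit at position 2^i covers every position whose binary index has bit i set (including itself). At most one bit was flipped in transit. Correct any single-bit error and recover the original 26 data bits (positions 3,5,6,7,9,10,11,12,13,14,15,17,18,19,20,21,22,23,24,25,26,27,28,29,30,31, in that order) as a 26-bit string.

00110100010111110000111010

s1: b1⊕b3⊕b5⊕b7⊕b9⊕b11⊕b13⊕b15⊕b17⊕b19⊕b21⊕b23⊕b25⊕b27⊕b29⊕b31 = 1⊕0⊕0⊕1⊕0⊕0⊕0⊕0⊕1⊕0⊕1⊕0⊕0⊕1⊕0⊕0 = 1
s2: b2⊕b3⊕b6⊕b7⊕b10⊕b11⊕b14⊕b15⊕b18⊕b19⊕b22⊕b23⊕b26⊕b27⊕b30⊕b31 = 1⊕0⊕1⊕1⊕1⊕0⊕1⊕0⊕1⊕0⊕0⊕0⊕1⊕1⊕1⊕0 = 1
s4: b4⊕b5⊕b6⊕b7⊕b12⊕b13⊕b14⊕b15⊕b20⊕b21⊕b22⊕b23⊕b28⊕b29⊕b30⊕b31 = 1⊕0⊕1⊕1⊕0⊕0⊕1⊕0⊕1⊕1⊕0⊕0⊕1⊕0⊕1⊕0 = 0
s8: b8⊕b9⊕b10⊕b11⊕b12⊕b13⊕b14⊕b15⊕b24⊕b25⊕b26⊕b27⊕b28⊕b29⊕b30⊕b31 = 0⊕0⊕1⊕0⊕0⊕0⊕1⊕0⊕0⊕0⊕1⊕1⊕1⊕0⊕1⊕0 = 0
s16: b16⊕b17⊕b18⊕b19⊕b20⊕b21⊕b22⊕b23⊕b24⊕b25⊕b26⊕b27⊕b28⊕b29⊕b30⊕b31 = 1⊕1⊕1⊕0⊕1⊕1⊕0⊕0⊕0⊕0⊕1⊕1⊕1⊕0⊕1⊕0 = 1
Syndrome (s16...s1) = 10011 → position 19.
Flip bit 19: corrected codeword = 1101011001000101111110000111010
Data bits at positions 3,5,6,7,9,10,11,12,13,14,15,17,18,19,20,21,22,23,24,25,26,27,28,29,30,31: 00110100010111110000111010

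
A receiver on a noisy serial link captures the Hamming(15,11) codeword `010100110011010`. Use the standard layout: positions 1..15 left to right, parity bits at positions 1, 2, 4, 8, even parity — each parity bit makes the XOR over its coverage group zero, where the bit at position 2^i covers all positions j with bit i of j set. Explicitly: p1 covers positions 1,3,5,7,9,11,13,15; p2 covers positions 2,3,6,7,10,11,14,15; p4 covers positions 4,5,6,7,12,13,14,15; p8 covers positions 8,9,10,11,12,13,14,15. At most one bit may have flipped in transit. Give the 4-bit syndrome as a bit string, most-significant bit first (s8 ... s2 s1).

0000

s1: b1⊕b3⊕b5⊕b7⊕b9⊕b11⊕b13⊕b15 = 0⊕0⊕0⊕1⊕0⊕1⊕0⊕0 = 0
s2: b2⊕b3⊕b6⊕b7⊕b10⊕b11⊕b14⊕b15 = 1⊕0⊕0⊕1⊕0⊕1⊕1⊕0 = 0
s4: b4⊕b5⊕b6⊕b7⊕b12⊕b13⊕b14⊕b15 = 1⊕0⊕0⊕1⊕1⊕0⊕1⊕0 = 0
s8: b8⊕b9⊕b10⊕b11⊕b12⊕b13⊕b14⊕b15 = 1⊕0⊕0⊕1⊕1⊕0⊕1⊕0 = 0
Syndrome (s8...s1) = 0000 → position 0 (no error).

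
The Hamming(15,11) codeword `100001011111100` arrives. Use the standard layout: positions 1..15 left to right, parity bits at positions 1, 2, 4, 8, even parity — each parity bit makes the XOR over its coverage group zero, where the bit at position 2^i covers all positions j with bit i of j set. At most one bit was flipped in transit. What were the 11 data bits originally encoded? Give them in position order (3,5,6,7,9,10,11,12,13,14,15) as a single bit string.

s1: b1⊕b3⊕b5⊕b7⊕b9⊕b11⊕b13⊕b15 = 1⊕0⊕0⊕0⊕1⊕1⊕1⊕0 = 0
s2: b2⊕b3⊕b6⊕b7⊕b10⊕b11⊕b14⊕b15 = 0⊕0⊕1⊕0⊕1⊕1⊕0⊕0 = 1
s4: b4⊕b5⊕b6⊕b7⊕b12⊕b13⊕b14⊕b15 = 0⊕0⊕1⊕0⊕1⊕1⊕0⊕0 = 1
s8: b8⊕b9⊕b10⊕b11⊕b12⊕b13⊕b14⊕b15 = 1⊕1⊕1⊕1⊕1⊕1⊕0⊕0 = 0
Syndrome (s8...s1) = 0110 → position 6.
Flip bit 6: corrected codeword = 100000011111100
Data bits at positions 3,5,6,7,9,10,11,12,13,14,15: 00001111100

00001111100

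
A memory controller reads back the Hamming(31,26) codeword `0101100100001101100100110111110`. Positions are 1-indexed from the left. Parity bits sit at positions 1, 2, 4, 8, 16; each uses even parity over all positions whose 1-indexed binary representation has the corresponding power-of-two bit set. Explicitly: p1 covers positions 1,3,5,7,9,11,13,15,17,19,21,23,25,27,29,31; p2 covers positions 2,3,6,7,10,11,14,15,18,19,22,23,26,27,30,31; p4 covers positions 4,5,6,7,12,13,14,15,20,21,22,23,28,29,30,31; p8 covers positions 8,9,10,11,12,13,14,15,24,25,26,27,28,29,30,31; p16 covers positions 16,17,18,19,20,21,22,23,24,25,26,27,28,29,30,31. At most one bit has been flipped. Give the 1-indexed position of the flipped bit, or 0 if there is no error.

s1: b1⊕b3⊕b5⊕b7⊕b9⊕b11⊕b13⊕b15⊕b17⊕b19⊕b21⊕b23⊕b25⊕b27⊕b29⊕b31 = 0⊕0⊕1⊕0⊕0⊕0⊕1⊕0⊕1⊕0⊕0⊕1⊕0⊕1⊕1⊕0 = 0
s2: b2⊕b3⊕b6⊕b7⊕b10⊕b11⊕b14⊕b15⊕b18⊕b19⊕b22⊕b23⊕b26⊕b27⊕b30⊕b31 = 1⊕0⊕0⊕0⊕0⊕0⊕1⊕0⊕0⊕0⊕0⊕1⊕1⊕1⊕1⊕0 = 0
s4: b4⊕b5⊕b6⊕b7⊕b12⊕b13⊕b14⊕b15⊕b20⊕b21⊕b22⊕b23⊕b28⊕b29⊕b30⊕b31 = 1⊕1⊕0⊕0⊕0⊕1⊕1⊕0⊕1⊕0⊕0⊕1⊕1⊕1⊕1⊕0 = 1
s8: b8⊕b9⊕b10⊕b11⊕b12⊕b13⊕b14⊕b15⊕b24⊕b25⊕b26⊕b27⊕b28⊕b29⊕b30⊕b31 = 1⊕0⊕0⊕0⊕0⊕1⊕1⊕0⊕1⊕0⊕1⊕1⊕1⊕1⊕1⊕0 = 1
s16: b16⊕b17⊕b18⊕b19⊕b20⊕b21⊕b22⊕b23⊕b24⊕b25⊕b26⊕b27⊕b28⊕b29⊕b30⊕b31 = 1⊕1⊕0⊕0⊕1⊕0⊕0⊕1⊕1⊕0⊕1⊕1⊕1⊕1⊕1⊕0 = 0
Syndrome (s16...s1) = 01100 → position 12.

12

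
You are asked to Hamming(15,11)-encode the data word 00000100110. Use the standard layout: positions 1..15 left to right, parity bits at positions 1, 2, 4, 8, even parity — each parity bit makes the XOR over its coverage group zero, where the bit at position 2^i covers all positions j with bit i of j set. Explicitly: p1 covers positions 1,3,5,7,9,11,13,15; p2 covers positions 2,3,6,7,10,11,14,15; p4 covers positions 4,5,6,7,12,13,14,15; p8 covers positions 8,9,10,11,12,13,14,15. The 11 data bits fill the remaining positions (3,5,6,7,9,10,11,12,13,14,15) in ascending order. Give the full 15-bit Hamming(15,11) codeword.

Place data bits at non-power-of-two positions: b3=0, b5=0, b6=0, b7=0, b9=0, b10=1, b11=0, b12=0, b13=1, b14=1, b15=0.
p1 = XOR of data positions {3,5,7,9,11,13,15} = 0⊕0⊕0⊕0⊕0⊕1⊕0 = 1
p2 = XOR of data positions {3,6,7,10,11,14,15} = 0⊕0⊕0⊕1⊕0⊕1⊕0 = 0
p4 = XOR of data positions {5,6,7,12,13,14,15} = 0⊕0⊕0⊕0⊕1⊕1⊕0 = 0
p8 = XOR of data positions {9,10,11,12,13,14,15} = 0⊕1⊕0⊕0⊕1⊕1⊕0 = 1
Codeword b1..b15 = 100000010100110

100000010100110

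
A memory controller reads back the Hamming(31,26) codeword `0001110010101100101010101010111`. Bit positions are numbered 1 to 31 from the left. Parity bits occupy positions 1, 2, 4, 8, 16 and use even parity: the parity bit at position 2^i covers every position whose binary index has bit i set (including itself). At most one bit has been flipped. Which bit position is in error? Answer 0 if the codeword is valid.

24

s1: b1⊕b3⊕b5⊕b7⊕b9⊕b11⊕b13⊕b15⊕b17⊕b19⊕b21⊕b23⊕b25⊕b27⊕b29⊕b31 = 0⊕0⊕1⊕0⊕1⊕1⊕1⊕0⊕1⊕1⊕1⊕1⊕1⊕1⊕1⊕1 = 0
s2: b2⊕b3⊕b6⊕b7⊕b10⊕b11⊕b14⊕b15⊕b18⊕b19⊕b22⊕b23⊕b26⊕b27⊕b30⊕b31 = 0⊕0⊕1⊕0⊕0⊕1⊕1⊕0⊕0⊕1⊕0⊕1⊕0⊕1⊕1⊕1 = 0
s4: b4⊕b5⊕b6⊕b7⊕b12⊕b13⊕b14⊕b15⊕b20⊕b21⊕b22⊕b23⊕b28⊕b29⊕b30⊕b31 = 1⊕1⊕1⊕0⊕0⊕1⊕1⊕0⊕0⊕1⊕0⊕1⊕0⊕1⊕1⊕1 = 0
s8: b8⊕b9⊕b10⊕b11⊕b12⊕b13⊕b14⊕b15⊕b24⊕b25⊕b26⊕b27⊕b28⊕b29⊕b30⊕b31 = 0⊕1⊕0⊕1⊕0⊕1⊕1⊕0⊕0⊕1⊕0⊕1⊕0⊕1⊕1⊕1 = 1
s16: b16⊕b17⊕b18⊕b19⊕b20⊕b21⊕b22⊕b23⊕b24⊕b25⊕b26⊕b27⊕b28⊕b29⊕b30⊕b31 = 0⊕1⊕0⊕1⊕0⊕1⊕0⊕1⊕0⊕1⊕0⊕1⊕0⊕1⊕1⊕1 = 1
Syndrome (s16...s1) = 11000 → position 24.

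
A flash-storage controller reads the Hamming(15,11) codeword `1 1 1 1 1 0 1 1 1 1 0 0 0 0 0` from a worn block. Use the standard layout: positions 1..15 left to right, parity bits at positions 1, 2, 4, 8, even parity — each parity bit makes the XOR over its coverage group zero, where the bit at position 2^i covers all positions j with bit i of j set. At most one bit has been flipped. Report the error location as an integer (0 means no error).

s1: b1⊕b3⊕b5⊕b7⊕b9⊕b11⊕b13⊕b15 = 1⊕1⊕1⊕1⊕1⊕0⊕0⊕0 = 1
s2: b2⊕b3⊕b6⊕b7⊕b10⊕b11⊕b14⊕b15 = 1⊕1⊕0⊕1⊕1⊕0⊕0⊕0 = 0
s4: b4⊕b5⊕b6⊕b7⊕b12⊕b13⊕b14⊕b15 = 1⊕1⊕0⊕1⊕0⊕0⊕0⊕0 = 1
s8: b8⊕b9⊕b10⊕b11⊕b12⊕b13⊕b14⊕b15 = 1⊕1⊕1⊕0⊕0⊕0⊕0⊕0 = 1
Syndrome (s8...s1) = 1101 → position 13.

13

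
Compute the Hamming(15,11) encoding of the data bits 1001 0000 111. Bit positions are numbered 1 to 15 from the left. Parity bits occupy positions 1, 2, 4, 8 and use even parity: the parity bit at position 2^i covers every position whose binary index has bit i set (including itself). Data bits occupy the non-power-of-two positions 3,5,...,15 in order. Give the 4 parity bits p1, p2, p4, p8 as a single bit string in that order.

0001

Place data bits at non-power-of-two positions: b3=1, b5=0, b6=0, b7=1, b9=0, b10=0, b11=0, b12=0, b13=1, b14=1, b15=1.
p1 = XOR of data positions {3,5,7,9,11,13,15} = 1⊕0⊕1⊕0⊕0⊕1⊕1 = 0
p2 = XOR of data positions {3,6,7,10,11,14,15} = 1⊕0⊕1⊕0⊕0⊕1⊕1 = 0
p4 = XOR of data positions {5,6,7,12,13,14,15} = 0⊕0⊕1⊕0⊕1⊕1⊕1 = 0
p8 = XOR of data positions {9,10,11,12,13,14,15} = 0⊕0⊕0⊕0⊕1⊕1⊕1 = 1
Parity bits p1,p2,p4,p8 = 0001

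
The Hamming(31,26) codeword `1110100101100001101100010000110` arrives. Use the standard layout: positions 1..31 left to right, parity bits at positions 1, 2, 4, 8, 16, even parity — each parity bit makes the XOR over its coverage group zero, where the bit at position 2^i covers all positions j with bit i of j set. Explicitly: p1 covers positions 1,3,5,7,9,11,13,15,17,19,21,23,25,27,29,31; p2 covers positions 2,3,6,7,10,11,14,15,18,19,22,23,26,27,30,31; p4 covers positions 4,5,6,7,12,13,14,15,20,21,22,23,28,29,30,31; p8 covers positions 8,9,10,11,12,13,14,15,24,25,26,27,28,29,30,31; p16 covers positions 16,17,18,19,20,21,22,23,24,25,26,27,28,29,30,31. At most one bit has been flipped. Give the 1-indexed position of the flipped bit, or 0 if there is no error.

s1: b1⊕b3⊕b5⊕b7⊕b9⊕b11⊕b13⊕b15⊕b17⊕b19⊕b21⊕b23⊕b25⊕b27⊕b29⊕b31 = 1⊕1⊕1⊕0⊕0⊕1⊕0⊕0⊕1⊕1⊕0⊕0⊕0⊕0⊕1⊕0 = 1
s2: b2⊕b3⊕b6⊕b7⊕b10⊕b11⊕b14⊕b15⊕b18⊕b19⊕b22⊕b23⊕b26⊕b27⊕b30⊕b31 = 1⊕1⊕0⊕0⊕1⊕1⊕0⊕0⊕0⊕1⊕0⊕0⊕0⊕0⊕1⊕0 = 0
s4: b4⊕b5⊕b6⊕b7⊕b12⊕b13⊕b14⊕b15⊕b20⊕b21⊕b22⊕b23⊕b28⊕b29⊕b30⊕b31 = 0⊕1⊕0⊕0⊕0⊕0⊕0⊕0⊕1⊕0⊕0⊕0⊕0⊕1⊕1⊕0 = 0
s8: b8⊕b9⊕b10⊕b11⊕b12⊕b13⊕b14⊕b15⊕b24⊕b25⊕b26⊕b27⊕b28⊕b29⊕b30⊕b31 = 1⊕0⊕1⊕1⊕0⊕0⊕0⊕0⊕1⊕0⊕0⊕0⊕0⊕1⊕1⊕0 = 0
s16: b16⊕b17⊕b18⊕b19⊕b20⊕b21⊕b22⊕b23⊕b24⊕b25⊕b26⊕b27⊕b28⊕b29⊕b30⊕b31 = 1⊕1⊕0⊕1⊕1⊕0⊕0⊕0⊕1⊕0⊕0⊕0⊕0⊕1⊕1⊕0 = 1
Syndrome (s16...s1) = 10001 → position 17.

17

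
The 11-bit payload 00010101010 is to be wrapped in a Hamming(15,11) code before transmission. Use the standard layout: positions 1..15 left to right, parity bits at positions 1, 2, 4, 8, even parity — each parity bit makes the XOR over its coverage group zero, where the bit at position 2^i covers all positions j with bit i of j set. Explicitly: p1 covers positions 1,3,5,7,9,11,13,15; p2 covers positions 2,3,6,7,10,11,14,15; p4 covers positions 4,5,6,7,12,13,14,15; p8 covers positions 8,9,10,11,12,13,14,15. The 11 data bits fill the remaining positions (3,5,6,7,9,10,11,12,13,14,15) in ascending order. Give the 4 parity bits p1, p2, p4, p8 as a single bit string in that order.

Place data bits at non-power-of-two positions: b3=0, b5=0, b6=0, b7=1, b9=0, b10=1, b11=0, b12=1, b13=0, b14=1, b15=0.
p1 = XOR of data positions {3,5,7,9,11,13,15} = 0⊕0⊕1⊕0⊕0⊕0⊕0 = 1
p2 = XOR of data positions {3,6,7,10,11,14,15} = 0⊕0⊕1⊕1⊕0⊕1⊕0 = 1
p4 = XOR of data positions {5,6,7,12,13,14,15} = 0⊕0⊕1⊕1⊕0⊕1⊕0 = 1
p8 = XOR of data positions {9,10,11,12,13,14,15} = 0⊕1⊕0⊕1⊕0⊕1⊕0 = 1
Parity bits p1,p2,p4,p8 = 1111

1111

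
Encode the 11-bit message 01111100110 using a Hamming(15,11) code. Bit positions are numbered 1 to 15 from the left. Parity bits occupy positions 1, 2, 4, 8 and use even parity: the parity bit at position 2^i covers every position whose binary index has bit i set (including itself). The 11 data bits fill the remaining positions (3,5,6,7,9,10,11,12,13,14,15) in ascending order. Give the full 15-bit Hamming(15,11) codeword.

Place data bits at non-power-of-two positions: b3=0, b5=1, b6=1, b7=1, b9=1, b10=1, b11=0, b12=0, b13=1, b14=1, b15=0.
p1 = XOR of data positions {3,5,7,9,11,13,15} = 0⊕1⊕1⊕1⊕0⊕1⊕0 = 0
p2 = XOR of data positions {3,6,7,10,11,14,15} = 0⊕1⊕1⊕1⊕0⊕1⊕0 = 0
p4 = XOR of data positions {5,6,7,12,13,14,15} = 1⊕1⊕1⊕0⊕1⊕1⊕0 = 1
p8 = XOR of data positions {9,10,11,12,13,14,15} = 1⊕1⊕0⊕0⊕1⊕1⊕0 = 0
Codeword b1..b15 = 000111101100110

000111101100110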